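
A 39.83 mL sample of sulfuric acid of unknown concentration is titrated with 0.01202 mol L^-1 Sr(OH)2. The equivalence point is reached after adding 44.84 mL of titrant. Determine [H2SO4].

n(Sr(OH)2) delivered = 0.01202 x 0.04484 = 0.0005390 mol.
For a 1:1 reaction, n(H2SO4) = 0.0005390 mol.
[H2SO4] = 0.0005390 mol / 0.03983 L = 0.0135 M.

0.0135 M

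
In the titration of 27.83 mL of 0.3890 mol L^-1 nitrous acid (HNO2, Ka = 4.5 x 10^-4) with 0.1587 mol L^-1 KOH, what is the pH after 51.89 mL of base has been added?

Initial n(HNO2) = 0.3890 x 0.02783 = 0.01083 mol.
n(KOH) added = 0.1587 x 0.05189 = 0.008235 mol, converting that many moles of HNO2 to NO2-.
Remaining n(HNO2) = 0.002591 mol; n(NO2-) = 0.008235 mol.
By Henderson-Hasselbalch, pH = pKa + log([A^-]/[HA]) = 3.35 + log(0.008235/0.002591) = 3.35 + (+0.50) = 3.85.

3.85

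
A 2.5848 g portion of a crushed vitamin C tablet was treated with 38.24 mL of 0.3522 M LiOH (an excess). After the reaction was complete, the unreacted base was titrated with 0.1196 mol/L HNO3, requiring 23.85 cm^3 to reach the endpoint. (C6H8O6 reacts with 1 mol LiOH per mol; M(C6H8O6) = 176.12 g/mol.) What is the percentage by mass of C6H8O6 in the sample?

72.3%

Total n(LiOH) added = 0.3522 x 0.03824 = 0.01347 mol.
n(HNO3) used = 0.1196 x 0.02385 = 0.002852 mol, which equals the excess n(LiOH).
So n(LiOH) consumed by the sample = 0.01347 - 0.002852 = 0.01062 mol.
n(C6H8O6) = 0.01062 / 1 = 0.01062 mol.
mass C6H8O6 = 0.01062 x 176.12 = 1.870 g, so %C6H8O6 = 1.870/2.5848 x 100 = 72.3%.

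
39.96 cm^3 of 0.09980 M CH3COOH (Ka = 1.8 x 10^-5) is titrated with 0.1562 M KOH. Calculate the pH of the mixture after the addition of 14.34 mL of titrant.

4.85

Initial n(CH3COOH) = 0.09980 x 0.03996 = 0.003988 mol.
n(KOH) added = 0.1562 x 0.01434 = 0.002240 mol, converting that many moles of CH3COOH to CH3COO-.
Remaining n(CH3COOH) = 0.001748 mol; n(CH3COO-) = 0.002240 mol.
By Henderson-Hasselbalch, pH = pKa + log([A^-]/[HA]) = 4.74 + log(0.002240/0.001748) = 4.74 + (+0.11) = 4.85.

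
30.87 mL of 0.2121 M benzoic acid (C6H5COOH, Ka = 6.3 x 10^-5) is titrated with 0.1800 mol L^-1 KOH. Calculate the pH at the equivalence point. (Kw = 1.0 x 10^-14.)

8.59

n(C6H5COOH) = 0.2121 x 0.03087 = 0.006548 mol; V(KOH) at equivalence = 0.006548/0.1800 = 0.03638 L.
At equivalence all the acid is converted to C6H5COO-; total volume = 0.03087 + 0.03638 = 0.06725 L, so [C6H5COO-] = 0.006548/0.06725 = 0.09737 M.
Kb = Kw/Ka = 1.0e-14 / 6.3 x 10^-5 = 1.59e-10.
[OH^-] = sqrt(Kb x [C6H5COO-]) = sqrt(1.59e-10 x 0.09737) = 3.93e-6 M.
pOH = 5.41, so pH = 14.00 - 5.41 = 8.59.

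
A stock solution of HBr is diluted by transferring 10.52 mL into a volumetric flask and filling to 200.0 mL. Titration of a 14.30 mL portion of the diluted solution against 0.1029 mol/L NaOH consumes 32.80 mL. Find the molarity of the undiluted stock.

n(NaOH) = 0.1029 x 0.03280 = 0.003375 mol.
n(HBr) in the aliquot = 0.003375 mol.
[diluted HBr] = 0.003375 / 0.01430 = 0.2360 M.
Dilution factor = 200.0/10.52 = 19.01, so [stock] = 0.2360 x 19.01 = 4.49 M.

4.49 M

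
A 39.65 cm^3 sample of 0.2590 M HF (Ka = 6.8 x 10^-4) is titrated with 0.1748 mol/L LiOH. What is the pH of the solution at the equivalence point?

8.09

n(HF) = 0.2590 x 0.03965 = 0.01027 mol; V(LiOH) at equivalence = 0.01027/0.1748 = 0.05875 L.
At equivalence all the acid is converted to F-; total volume = 0.03965 + 0.05875 = 0.09840 L, so [F-] = 0.01027/0.09840 = 0.1044 M.
Kb = Kw/Ka = 1.0e-14 / 6.8 x 10^-4 = 1.47e-11.
[OH^-] = sqrt(Kb x [F-]) = sqrt(1.47e-11 x 0.1044) = 1.24e-6 M.
pOH = 5.91, so pH = 14.00 - 5.91 = 8.09.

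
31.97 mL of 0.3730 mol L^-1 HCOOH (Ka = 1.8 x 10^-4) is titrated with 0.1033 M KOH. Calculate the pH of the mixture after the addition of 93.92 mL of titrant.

4.38

Initial n(HCOOH) = 0.3730 x 0.03197 = 0.01192 mol.
n(KOH) added = 0.1033 x 0.09392 = 0.009702 mol, converting that many moles of HCOOH to HCOO-.
Remaining n(HCOOH) = 0.002223 mol; n(HCOO-) = 0.009702 mol.
By Henderson-Hasselbalch, pH = pKa + log([A^-]/[HA]) = 3.74 + log(0.009702/0.002223) = 3.74 + (+0.64) = 4.38.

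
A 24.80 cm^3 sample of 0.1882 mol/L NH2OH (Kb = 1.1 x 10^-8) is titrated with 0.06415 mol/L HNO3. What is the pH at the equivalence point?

3.68

n(NH2OH) = 0.1882 x 0.02480 = 0.004667 mol; V(HNO3) at equivalence = 0.004667/0.06415 = 0.07276 L.
At equivalence the base is fully converted to NH3OH+; total volume = 0.09756 L, so [NH3OH+] = 0.004667/0.09756 = 0.04784 M.
Ka(NH3OH+) = Kw/Kb = 1.0e-14 / 1.1 x 10^-8 = 9.09e-7.
[H^+] = sqrt(Ka x [NH3OH+]) = sqrt(9.09e-7 x 0.04784) = 0.000209 M.
pH = -log(0.000209) = 3.68.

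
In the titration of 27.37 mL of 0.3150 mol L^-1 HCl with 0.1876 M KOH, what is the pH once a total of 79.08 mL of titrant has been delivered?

n(acid) = 0.3150 x 0.02737 = 0.008622 mol; n(KOH) added = 0.1876 x 0.07908 = 0.01484 mol.
Base is in excess by 0.01484 - 0.008622 = 0.006214 mol in a total volume of 0.1065 L.
[OH^-] = 0.006214/0.1065 = 0.05837 M, so pOH = 1.23 and pH = 14.00 - 1.23 = 12.77.

12.77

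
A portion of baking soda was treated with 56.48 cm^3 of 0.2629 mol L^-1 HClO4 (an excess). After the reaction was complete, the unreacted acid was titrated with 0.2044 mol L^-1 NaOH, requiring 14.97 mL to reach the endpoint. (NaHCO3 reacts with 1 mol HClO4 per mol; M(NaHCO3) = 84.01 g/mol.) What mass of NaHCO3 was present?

Total n(HClO4) added = 0.2629 x 0.05648 = 0.01485 mol.
n(NaOH) used = 0.2044 x 0.01497 = 0.003060 mol, which equals the excess n(HClO4).
So n(HClO4) consumed by the sample = 0.01485 - 0.003060 = 0.01179 mol.
n(NaHCO3) = 0.01179 / 1 = 0.01179 mol.
mass = 0.01179 mol x 84.01 g/mol = 0.990 g.

0.990 g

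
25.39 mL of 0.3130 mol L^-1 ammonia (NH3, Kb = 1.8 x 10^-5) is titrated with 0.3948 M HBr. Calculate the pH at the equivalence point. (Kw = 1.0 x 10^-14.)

5.01

n(NH3) = 0.3130 x 0.02539 = 0.007947 mol; V(HBr) at equivalence = 0.007947/0.3948 = 0.02013 L.
At equivalence the base is fully converted to NH4+; total volume = 0.04552 L, so [NH4+] = 0.007947/0.04552 = 0.1746 M.
Ka(NH4+) = Kw/Kb = 1.0e-14 / 1.8 x 10^-5 = 5.56e-10.
[H^+] = sqrt(Ka x [NH4+]) = sqrt(5.56e-10 x 0.1746) = 9.85e-6 M.
pH = -log(9.85e-6) = 5.01.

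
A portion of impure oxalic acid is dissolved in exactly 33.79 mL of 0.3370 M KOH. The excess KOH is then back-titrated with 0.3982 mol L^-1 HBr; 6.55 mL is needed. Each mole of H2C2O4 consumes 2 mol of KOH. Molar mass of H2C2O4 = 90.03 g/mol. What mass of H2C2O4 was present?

0.395 g

Total n(KOH) added = 0.3370 x 0.03379 = 0.01139 mol.
n(HBr) used = 0.3982 x 0.006550 = 0.002608 mol, which equals the excess n(KOH).
So n(KOH) consumed by the sample = 0.01139 - 0.002608 = 0.008779 mol.
n(H2C2O4) = 0.008779 / 2 = 0.004390 mol.
mass = 0.004390 mol x 90.03 g/mol = 0.395 g.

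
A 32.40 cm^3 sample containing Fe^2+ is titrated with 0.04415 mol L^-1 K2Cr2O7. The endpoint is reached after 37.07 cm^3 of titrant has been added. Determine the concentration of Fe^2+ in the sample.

n(K2Cr2O7) = 0.04415 x 0.03707 = 0.001637 mol.
From the balanced equation, 1 mol K2Cr2O7 reacts with 6 mol Fe^2+, so n(Fe^2+) = 0.001637 x 6/1 = 0.009820 mol.
[Fe^2+] = 0.009820 / 0.03240 L = 0.303 M.

0.303 M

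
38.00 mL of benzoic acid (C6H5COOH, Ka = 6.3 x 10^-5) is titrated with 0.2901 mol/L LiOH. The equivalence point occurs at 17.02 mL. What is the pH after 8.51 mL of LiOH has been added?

8.51 mL is exactly half the equivalence volume (17.02/2), i.e. the half-equivalence point.
There, n(HA) = n(A^-), so pH = pKa = -log(6.3 x 10^-5) = 4.20.

4.20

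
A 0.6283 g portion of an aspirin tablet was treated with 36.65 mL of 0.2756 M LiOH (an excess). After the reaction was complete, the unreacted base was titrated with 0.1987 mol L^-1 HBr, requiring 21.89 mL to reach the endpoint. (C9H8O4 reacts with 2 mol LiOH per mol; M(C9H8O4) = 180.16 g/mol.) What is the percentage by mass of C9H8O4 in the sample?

Total n(LiOH) added = 0.2756 x 0.03665 = 0.01010 mol.
n(HBr) used = 0.1987 x 0.02189 = 0.004350 mol, which equals the excess n(LiOH).
So n(LiOH) consumed by the sample = 0.01010 - 0.004350 = 0.005751 mol.
n(C9H8O4) = 0.005751 / 2 = 0.002876 mol.
mass C9H8O4 = 0.002876 x 180.16 = 0.5181 g, so %C9H8O4 = 0.5181/0.6283 x 100 = 82.5%.

82.5%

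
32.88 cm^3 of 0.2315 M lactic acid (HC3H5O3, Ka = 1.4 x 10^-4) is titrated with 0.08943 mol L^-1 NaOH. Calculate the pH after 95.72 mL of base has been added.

n(acid) = 0.2315 x 0.03288 = 0.007612 mol; n(NaOH) added = 0.08943 x 0.09572 = 0.008560 mol.
Base is in excess by 0.008560 - 0.007612 = 0.0009485 mol in a total volume of 0.1286 L.
[OH^-] = 0.0009485/0.1286 = 0.007376 M, so pOH = 2.13 and pH = 14.00 - 2.13 = 11.87.

11.87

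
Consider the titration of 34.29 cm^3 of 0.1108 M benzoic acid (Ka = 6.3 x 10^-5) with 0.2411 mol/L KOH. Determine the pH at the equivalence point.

n(C6H5COOH) = 0.1108 x 0.03429 = 0.003799 mol; V(KOH) at equivalence = 0.003799/0.2411 = 0.01576 L.
At equivalence all the acid is converted to C6H5COO-; total volume = 0.03429 + 0.01576 = 0.05005 L, so [C6H5COO-] = 0.003799/0.05005 = 0.07591 M.
Kb = Kw/Ka = 1.0e-14 / 6.3 x 10^-5 = 1.59e-10.
[OH^-] = sqrt(Kb x [C6H5COO-]) = sqrt(1.59e-10 x 0.07591) = 3.47e-6 M.
pOH = 5.46, so pH = 14.00 - 5.46 = 8.54.

8.54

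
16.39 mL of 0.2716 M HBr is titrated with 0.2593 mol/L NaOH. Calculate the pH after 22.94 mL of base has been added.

12.58

n(acid) = 0.2716 x 0.01639 = 0.004452 mol; n(NaOH) added = 0.2593 x 0.02294 = 0.005948 mol.
Base is in excess by 0.005948 - 0.004452 = 0.001497 mol in a total volume of 0.03933 L.
[OH^-] = 0.001497/0.03933 = 0.03806 M, so pOH = 1.42 and pH = 14.00 - 1.42 = 12.58.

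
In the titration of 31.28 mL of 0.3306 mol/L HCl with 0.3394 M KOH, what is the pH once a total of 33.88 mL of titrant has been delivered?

n(acid) = 0.3306 x 0.03128 = 0.01034 mol; n(KOH) added = 0.3394 x 0.03388 = 0.01150 mol.
Base is in excess by 0.01150 - 0.01034 = 0.001158 mol in a total volume of 0.06516 L.
[OH^-] = 0.001158/0.06516 = 0.01777 M, so pOH = 1.75 and pH = 14.00 - 1.75 = 12.25.

12.25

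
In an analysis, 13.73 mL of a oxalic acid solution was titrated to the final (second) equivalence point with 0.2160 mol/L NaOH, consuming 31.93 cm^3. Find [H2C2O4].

n(NaOH) = 0.2160 x 0.03193 = 0.006897 mol.
At the final (second) equivalence point, 2 mol OH^- react per mol H2C2O4, so n(H2C2O4) = 0.006897 / 2 = 0.003448 mol.
[H2C2O4] = 0.003448 / 0.01373 L = 0.251 M.

0.251 M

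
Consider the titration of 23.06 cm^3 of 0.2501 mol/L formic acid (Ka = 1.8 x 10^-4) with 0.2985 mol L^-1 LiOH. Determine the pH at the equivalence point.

n(HCOOH) = 0.2501 x 0.02306 = 0.005767 mol; V(LiOH) at equivalence = 0.005767/0.2985 = 0.01932 L.
At equivalence all the acid is converted to HCOO-; total volume = 0.02306 + 0.01932 = 0.04238 L, so [HCOO-] = 0.005767/0.04238 = 0.1361 M.
Kb = Kw/Ka = 1.0e-14 / 1.8 x 10^-4 = 5.56e-11.
[OH^-] = sqrt(Kb x [HCOO-]) = sqrt(5.56e-11 x 0.1361) = 2.75e-6 M.
pOH = 5.56, so pH = 14.00 - 5.56 = 8.44.

8.44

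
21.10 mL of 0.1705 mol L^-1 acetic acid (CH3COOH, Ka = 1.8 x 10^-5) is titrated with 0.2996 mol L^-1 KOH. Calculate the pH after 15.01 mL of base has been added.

n(acid) = 0.1705 x 0.02110 = 0.003598 mol; n(KOH) added = 0.2996 x 0.01501 = 0.004497 mol.
Base is in excess by 0.004497 - 0.003598 = 0.0008994 mol in a total volume of 0.03611 L.
[OH^-] = 0.0008994/0.03611 = 0.02491 M, so pOH = 1.60 and pH = 14.00 - 1.60 = 12.40.

12.40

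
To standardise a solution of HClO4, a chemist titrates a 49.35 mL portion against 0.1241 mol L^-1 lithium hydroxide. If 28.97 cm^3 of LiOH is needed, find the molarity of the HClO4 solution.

n(LiOH) delivered = 0.1241 x 0.02897 = 0.003595 mol.
For a 1:1 reaction, n(HClO4) = 0.003595 mol.
[HClO4] = 0.003595 mol / 0.04935 L = 0.0729 M.

0.0729 M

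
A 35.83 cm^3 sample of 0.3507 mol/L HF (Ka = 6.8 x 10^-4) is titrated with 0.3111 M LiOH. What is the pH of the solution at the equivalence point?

n(HF) = 0.3507 x 0.03583 = 0.01257 mol; V(LiOH) at equivalence = 0.01257/0.3111 = 0.04039 L.
At equivalence all the acid is converted to F-; total volume = 0.03583 + 0.04039 = 0.07622 L, so [F-] = 0.01257/0.07622 = 0.1649 M.
Kb = Kw/Ka = 1.0e-14 / 6.8 x 10^-4 = 1.47e-11.
[OH^-] = sqrt(Kb x [F-]) = sqrt(1.47e-11 x 0.1649) = 1.56e-6 M.
pOH = 5.81, so pH = 14.00 - 5.81 = 8.19.

8.19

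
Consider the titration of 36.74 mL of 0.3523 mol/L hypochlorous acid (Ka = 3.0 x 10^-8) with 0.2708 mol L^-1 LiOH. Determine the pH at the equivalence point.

10.35

n(HClO) = 0.3523 x 0.03674 = 0.01294 mol; V(LiOH) at equivalence = 0.01294/0.2708 = 0.04780 L.
At equivalence all the acid is converted to ClO-; total volume = 0.03674 + 0.04780 = 0.08454 L, so [ClO-] = 0.01294/0.08454 = 0.1531 M.
Kb = Kw/Ka = 1.0e-14 / 3.0 x 10^-8 = 3.33e-7.
[OH^-] = sqrt(Kb x [ClO-]) = sqrt(3.33e-7 x 0.1531) = 0.000226 M.
pOH = 3.65, so pH = 14.00 - 3.65 = 10.35.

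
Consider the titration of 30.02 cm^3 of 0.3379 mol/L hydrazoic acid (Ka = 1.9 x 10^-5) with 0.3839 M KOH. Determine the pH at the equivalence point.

8.99

n(HN3) = 0.3379 x 0.03002 = 0.01014 mol; V(KOH) at equivalence = 0.01014/0.3839 = 0.02642 L.
At equivalence all the acid is converted to N3-; total volume = 0.03002 + 0.02642 = 0.05644 L, so [N3-] = 0.01014/0.05644 = 0.1797 M.
Kb = Kw/Ka = 1.0e-14 / 1.9 x 10^-5 = 5.26e-10.
[OH^-] = sqrt(Kb x [N3-]) = sqrt(5.26e-10 x 0.1797) = 9.73e-6 M.
pOH = 5.01, so pH = 14.00 - 5.01 = 8.99.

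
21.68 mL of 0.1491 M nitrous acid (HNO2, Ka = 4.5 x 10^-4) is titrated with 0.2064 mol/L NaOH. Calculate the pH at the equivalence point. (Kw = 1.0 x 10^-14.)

n(HNO2) = 0.1491 x 0.02168 = 0.003232 mol; V(NaOH) at equivalence = 0.003232/0.2064 = 0.01566 L.
At equivalence all the acid is converted to NO2-; total volume = 0.02168 + 0.01566 = 0.03734 L, so [NO2-] = 0.003232/0.03734 = 0.08657 M.
Kb = Kw/Ka = 1.0e-14 / 4.5 x 10^-4 = 2.22e-11.
[OH^-] = sqrt(Kb x [NO2-]) = sqrt(2.22e-11 x 0.08657) = 1.39e-6 M.
pOH = 5.86, so pH = 14.00 - 5.86 = 8.14.

8.14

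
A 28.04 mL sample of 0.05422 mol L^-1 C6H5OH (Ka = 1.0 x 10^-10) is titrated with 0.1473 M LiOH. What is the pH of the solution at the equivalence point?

n(C6H5OH) = 0.05422 x 0.02804 = 0.001520 mol; V(LiOH) at equivalence = 0.001520/0.1473 = 0.01032 L.
At equivalence all the acid is converted to C6H5O-; total volume = 0.02804 + 0.01032 = 0.03836 L, so [C6H5O-] = 0.001520/0.03836 = 0.03963 M.
Kb = Kw/Ka = 1.0e-14 / 1.0 x 10^-10 = 0.000100.
[OH^-] = sqrt(Kb x [C6H5O-]) = sqrt(0.000100 x 0.03963) = 0.00199 M.
pOH = 2.70, so pH = 14.00 - 2.70 = 11.30.

11.30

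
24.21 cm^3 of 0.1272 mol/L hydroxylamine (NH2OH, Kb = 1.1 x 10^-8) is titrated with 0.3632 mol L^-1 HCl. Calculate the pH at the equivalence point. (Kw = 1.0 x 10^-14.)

n(NH2OH) = 0.1272 x 0.02421 = 0.003080 mol; V(HCl) at equivalence = 0.003080/0.3632 = 0.008479 L.
At equivalence the base is fully converted to NH3OH+; total volume = 0.03269 L, so [NH3OH+] = 0.003080/0.03269 = 0.09421 M.
Ka(NH3OH+) = Kw/Kb = 1.0e-14 / 1.1 x 10^-8 = 9.09e-7.
[H^+] = sqrt(Ka x [NH3OH+]) = sqrt(9.09e-7 x 0.09421) = 0.000293 M.
pH = -log(0.000293) = 3.53.

3.53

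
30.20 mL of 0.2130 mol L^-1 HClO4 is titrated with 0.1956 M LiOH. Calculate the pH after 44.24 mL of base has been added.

n(acid) = 0.2130 x 0.03020 = 0.006433 mol; n(LiOH) added = 0.1956 x 0.04424 = 0.008653 mol.
Base is in excess by 0.008653 - 0.006433 = 0.002221 mol in a total volume of 0.07444 L.
[OH^-] = 0.002221/0.07444 = 0.02983 M, so pOH = 1.53 and pH = 14.00 - 1.53 = 12.47.

12.47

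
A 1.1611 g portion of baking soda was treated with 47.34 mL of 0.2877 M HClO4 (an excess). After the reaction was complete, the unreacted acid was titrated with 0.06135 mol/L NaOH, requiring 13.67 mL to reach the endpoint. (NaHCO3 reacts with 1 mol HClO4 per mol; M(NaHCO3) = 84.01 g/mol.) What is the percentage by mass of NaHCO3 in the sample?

Total n(HClO4) added = 0.2877 x 0.04734 = 0.01362 mol.
n(NaOH) used = 0.06135 x 0.01367 = 0.0008387 mol, which equals the excess n(HClO4).
So n(HClO4) consumed by the sample = 0.01362 - 0.0008387 = 0.01278 mol.
n(NaHCO3) = 0.01278 / 1 = 0.01278 mol.
mass NaHCO3 = 0.01278 x 84.01 = 1.074 g, so %NaHCO3 = 1.074/1.1611 x 100 = 92.5%.

92.5%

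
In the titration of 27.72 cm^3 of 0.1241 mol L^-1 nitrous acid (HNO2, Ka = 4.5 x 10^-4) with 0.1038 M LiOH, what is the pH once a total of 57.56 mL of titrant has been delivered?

n(acid) = 0.1241 x 0.02772 = 0.003440 mol; n(LiOH) added = 0.1038 x 0.05756 = 0.005975 mol.
Base is in excess by 0.005975 - 0.003440 = 0.002535 mol in a total volume of 0.08528 L.
[OH^-] = 0.002535/0.08528 = 0.02972 M, so pOH = 1.53 and pH = 14.00 - 1.53 = 12.47.

12.47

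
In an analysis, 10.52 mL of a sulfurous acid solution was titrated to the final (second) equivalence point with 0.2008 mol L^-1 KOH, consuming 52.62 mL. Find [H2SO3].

n(KOH) = 0.2008 x 0.05262 = 0.01057 mol.
At the final (second) equivalence point, 2 mol OH^- react per mol H2SO3, so n(H2SO3) = 0.01057 / 2 = 0.005283 mol.
[H2SO3] = 0.005283 / 0.01052 L = 0.502 M.

0.502 M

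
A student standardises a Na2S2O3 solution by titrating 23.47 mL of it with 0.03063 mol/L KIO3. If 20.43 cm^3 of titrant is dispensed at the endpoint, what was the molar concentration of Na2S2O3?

0.160 M

n(KIO3) = 0.03063 x 0.02043 = 0.0006258 mol.
From the balanced equation, 1 mol KIO3 reacts with 6 mol Na2S2O3, so n(Na2S2O3) = 0.0006258 x 6/1 = 0.003755 mol.
[Na2S2O3] = 0.003755 / 0.02347 L = 0.160 M.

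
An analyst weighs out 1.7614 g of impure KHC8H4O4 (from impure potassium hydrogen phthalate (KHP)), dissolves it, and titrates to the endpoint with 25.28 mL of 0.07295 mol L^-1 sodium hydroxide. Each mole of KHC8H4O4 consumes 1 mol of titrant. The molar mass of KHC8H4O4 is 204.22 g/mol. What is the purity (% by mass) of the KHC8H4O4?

21.4%

n(NaOH) = 0.07295 x 0.02528 = 0.001844 mol.
n(KHC8H4O4) = 0.001844 / 1 = 0.001844 mol.
mass of KHC8H4O4 = 0.001844 x 204.22 = 0.3766 g.
% purity = 0.3766 / 1.7614 x 100 = 21.4%.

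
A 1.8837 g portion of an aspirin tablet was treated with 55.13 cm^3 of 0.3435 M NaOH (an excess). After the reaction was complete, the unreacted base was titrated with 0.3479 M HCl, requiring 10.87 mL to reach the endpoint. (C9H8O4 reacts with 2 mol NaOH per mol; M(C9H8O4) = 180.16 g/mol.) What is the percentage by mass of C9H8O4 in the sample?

72.5%

Total n(NaOH) added = 0.3435 x 0.05513 = 0.01894 mol.
n(HCl) used = 0.3479 x 0.01087 = 0.003782 mol, which equals the excess n(NaOH).
So n(NaOH) consumed by the sample = 0.01894 - 0.003782 = 0.01516 mol.
n(C9H8O4) = 0.01516 / 2 = 0.007578 mol.
mass C9H8O4 = 0.007578 x 180.16 = 1.365 g, so %C9H8O4 = 1.365/1.8837 x 100 = 72.5%.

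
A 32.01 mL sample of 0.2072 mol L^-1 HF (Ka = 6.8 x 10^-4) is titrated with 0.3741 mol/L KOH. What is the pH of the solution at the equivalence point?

n(HF) = 0.2072 x 0.03201 = 0.006632 mol; V(KOH) at equivalence = 0.006632/0.3741 = 0.01773 L.
At equivalence all the acid is converted to F-; total volume = 0.03201 + 0.01773 = 0.04974 L, so [F-] = 0.006632/0.04974 = 0.1333 M.
Kb = Kw/Ka = 1.0e-14 / 6.8 x 10^-4 = 1.47e-11.
[OH^-] = sqrt(Kb x [F-]) = sqrt(1.47e-11 x 0.1333) = 1.40e-6 M.
pOH = 5.85, so pH = 14.00 - 5.85 = 8.15.

8.15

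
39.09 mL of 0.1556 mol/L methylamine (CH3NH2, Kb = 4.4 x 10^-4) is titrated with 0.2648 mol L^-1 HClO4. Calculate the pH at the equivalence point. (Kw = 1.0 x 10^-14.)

5.83

n(CH3NH2) = 0.1556 x 0.03909 = 0.006082 mol; V(HClO4) at equivalence = 0.006082/0.2648 = 0.02297 L.
At equivalence the base is fully converted to CH3NH3+; total volume = 0.06206 L, so [CH3NH3+] = 0.006082/0.06206 = 0.09801 M.
Ka(CH3NH3+) = Kw/Kb = 1.0e-14 / 4.4 x 10^-4 = 2.27e-11.
[H^+] = sqrt(Ka x [CH3NH3+]) = sqrt(2.27e-11 x 0.09801) = 1.49e-6 M.
pH = -log(1.49e-6) = 5.83.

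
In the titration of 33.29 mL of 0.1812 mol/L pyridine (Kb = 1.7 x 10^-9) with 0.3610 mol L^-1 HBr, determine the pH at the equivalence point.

3.07

n(C5H5N) = 0.1812 x 0.03329 = 0.006032 mol; V(HBr) at equivalence = 0.006032/0.3610 = 0.01671 L.
At equivalence the base is fully converted to C5H5NH+; total volume = 0.05000 L, so [C5H5NH+] = 0.006032/0.05000 = 0.1206 M.
Ka(C5H5NH+) = Kw/Kb = 1.0e-14 / 1.7 x 10^-9 = 5.88e-6.
[H^+] = sqrt(Ka x [C5H5NH+]) = sqrt(5.88e-6 x 0.1206) = 0.000842 M.
pH = -log(0.000842) = 3.07.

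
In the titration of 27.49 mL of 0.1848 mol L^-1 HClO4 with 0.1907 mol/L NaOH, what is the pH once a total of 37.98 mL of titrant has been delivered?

n(acid) = 0.1848 x 0.02749 = 0.005080 mol; n(NaOH) added = 0.1907 x 0.03798 = 0.007243 mol.
Base is in excess by 0.007243 - 0.005080 = 0.002163 mol in a total volume of 0.06547 L.
[OH^-] = 0.002163/0.06547 = 0.03303 M, so pOH = 1.48 and pH = 14.00 - 1.48 = 12.52.

12.52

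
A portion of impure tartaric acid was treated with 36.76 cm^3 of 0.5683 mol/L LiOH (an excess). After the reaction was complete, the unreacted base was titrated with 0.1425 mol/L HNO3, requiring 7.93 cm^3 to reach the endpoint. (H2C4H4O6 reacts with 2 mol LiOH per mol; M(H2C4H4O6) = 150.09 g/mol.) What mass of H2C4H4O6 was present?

1.48 g

Total n(LiOH) added = 0.5683 x 0.03676 = 0.02089 mol.
n(HNO3) used = 0.1425 x 0.007930 = 0.001130 mol, which equals the excess n(LiOH).
So n(LiOH) consumed by the sample = 0.02089 - 0.001130 = 0.01976 mol.
n(H2C4H4O6) = 0.01976 / 2 = 0.009880 mol.
mass = 0.009880 mol x 150.09 g/mol = 1.48 g.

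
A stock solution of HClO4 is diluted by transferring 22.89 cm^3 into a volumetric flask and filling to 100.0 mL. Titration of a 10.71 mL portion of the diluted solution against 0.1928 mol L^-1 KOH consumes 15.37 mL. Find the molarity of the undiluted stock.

1.21 M

n(KOH) = 0.1928 x 0.01537 = 0.002963 mol.
n(HClO4) in the aliquot = 0.002963 mol.
[diluted HClO4] = 0.002963 / 0.01071 = 0.2767 M.
Dilution factor = 100.0/22.89 = 4.369, so [stock] = 0.2767 x 4.369 = 1.21 M.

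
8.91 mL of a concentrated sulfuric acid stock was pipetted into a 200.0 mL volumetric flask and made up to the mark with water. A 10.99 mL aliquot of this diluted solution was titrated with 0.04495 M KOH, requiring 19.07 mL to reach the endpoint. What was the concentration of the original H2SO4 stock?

n(KOH) = 0.04495 x 0.01907 = 0.0008572 mol.
n(H2SO4) in the aliquot = 0.0008572 x 1/2 = 0.0004286 mol.
[diluted H2SO4] = 0.0004286 / 0.01099 = 0.03900 M.
Dilution factor = 200.0/8.910 = 22.45, so [stock] = 0.03900 x 22.45 = 0.875 M.

0.875 M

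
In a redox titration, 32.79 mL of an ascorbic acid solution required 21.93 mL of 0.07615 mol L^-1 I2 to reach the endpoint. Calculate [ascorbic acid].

n(I2) = 0.07615 x 0.02193 = 0.001670 mol.
From the balanced equation, 1 mol I2 reacts with 1 mol ascorbic acid, so n(ascorbic acid) = 0.001670 x 1/1 = 0.001670 mol.
[ascorbic acid] = 0.001670 / 0.03279 L = 0.0509 M.

0.0509 M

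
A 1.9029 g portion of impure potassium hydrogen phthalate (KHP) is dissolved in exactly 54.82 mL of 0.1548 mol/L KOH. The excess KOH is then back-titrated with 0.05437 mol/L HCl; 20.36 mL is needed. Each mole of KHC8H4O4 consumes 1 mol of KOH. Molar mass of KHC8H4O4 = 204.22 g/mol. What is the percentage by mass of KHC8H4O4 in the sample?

79.2%

Total n(KOH) added = 0.1548 x 0.05482 = 0.008486 mol.
n(HCl) used = 0.05437 x 0.02036 = 0.001107 mol, which equals the excess n(KOH).
So n(KOH) consumed by the sample = 0.008486 - 0.001107 = 0.007379 mol.
n(KHC8H4O4) = 0.007379 / 1 = 0.007379 mol.
mass KHC8H4O4 = 0.007379 x 204.22 = 1.507 g, so %KHC8H4O4 = 1.507/1.9029 x 100 = 79.2%.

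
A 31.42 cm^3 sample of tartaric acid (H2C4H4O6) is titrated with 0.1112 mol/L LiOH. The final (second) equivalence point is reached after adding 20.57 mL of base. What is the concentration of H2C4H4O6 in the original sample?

n(LiOH) = 0.1112 x 0.02057 = 0.002287 mol.
At the final (second) equivalence point, 2 mol OH^- react per mol H2C4H4O6, so n(H2C4H4O6) = 0.002287 / 2 = 0.001144 mol.
[H2C4H4O6] = 0.001144 / 0.03142 L = 0.0364 M.

0.0364 M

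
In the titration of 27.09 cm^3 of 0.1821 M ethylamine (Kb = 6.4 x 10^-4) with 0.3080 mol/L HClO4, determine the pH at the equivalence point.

5.87

n(C2H5NH2) = 0.1821 x 0.02709 = 0.004933 mol; V(HClO4) at equivalence = 0.004933/0.3080 = 0.01602 L.
At equivalence the base is fully converted to C2H5NH3+; total volume = 0.04311 L, so [C2H5NH3+] = 0.004933/0.04311 = 0.1144 M.
Ka(C2H5NH3+) = Kw/Kb = 1.0e-14 / 6.4 x 10^-4 = 1.56e-11.
[H^+] = sqrt(Ka x [C2H5NH3+]) = sqrt(1.56e-11 x 0.1144) = 1.34e-6 M.
pH = -log(1.34e-6) = 5.87.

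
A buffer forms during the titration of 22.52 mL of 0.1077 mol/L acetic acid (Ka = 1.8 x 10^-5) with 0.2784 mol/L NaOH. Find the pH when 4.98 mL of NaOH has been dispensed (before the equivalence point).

4.87

Initial n(CH3COOH) = 0.1077 x 0.02252 = 0.002425 mol.
n(NaOH) added = 0.2784 x 0.004980 = 0.001386 mol, converting that many moles of CH3COOH to CH3COO-.
Remaining n(CH3COOH) = 0.001039 mol; n(CH3COO-) = 0.001386 mol.
By Henderson-Hasselbalch, pH = pKa + log([A^-]/[HA]) = 4.74 + log(0.001386/0.001039) = 4.74 + (+0.13) = 4.87.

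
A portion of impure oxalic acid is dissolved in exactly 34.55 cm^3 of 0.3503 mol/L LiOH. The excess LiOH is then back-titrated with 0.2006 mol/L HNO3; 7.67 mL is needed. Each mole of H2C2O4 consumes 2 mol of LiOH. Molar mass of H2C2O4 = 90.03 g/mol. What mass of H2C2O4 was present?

0.476 g

Total n(LiOH) added = 0.3503 x 0.03455 = 0.01210 mol.
n(HNO3) used = 0.2006 x 0.007670 = 0.001539 mol, which equals the excess n(LiOH).
So n(LiOH) consumed by the sample = 0.01210 - 0.001539 = 0.01056 mol.
n(H2C2O4) = 0.01056 / 2 = 0.005282 mol.
mass = 0.005282 mol x 90.03 g/mol = 0.476 g.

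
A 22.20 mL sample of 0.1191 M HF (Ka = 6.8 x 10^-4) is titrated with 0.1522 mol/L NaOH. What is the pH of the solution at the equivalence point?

8.00

n(HF) = 0.1191 x 0.02220 = 0.002644 mol; V(NaOH) at equivalence = 0.002644/0.1522 = 0.01737 L.
At equivalence all the acid is converted to F-; total volume = 0.02220 + 0.01737 = 0.03957 L, so [F-] = 0.002644/0.03957 = 0.06682 M.
Kb = Kw/Ka = 1.0e-14 / 6.8 x 10^-4 = 1.47e-11.
[OH^-] = sqrt(Kb x [F-]) = sqrt(1.47e-11 x 0.06682) = 9.91e-7 M.
pOH = 6.00, so pH = 14.00 - 6.00 = 8.00.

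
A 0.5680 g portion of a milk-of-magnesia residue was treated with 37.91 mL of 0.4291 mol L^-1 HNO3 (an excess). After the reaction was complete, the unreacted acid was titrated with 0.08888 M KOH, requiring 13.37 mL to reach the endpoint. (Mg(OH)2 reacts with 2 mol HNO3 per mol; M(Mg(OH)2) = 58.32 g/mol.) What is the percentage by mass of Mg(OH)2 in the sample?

77.4%

Total n(HNO3) added = 0.4291 x 0.03791 = 0.01627 mol.
n(KOH) used = 0.08888 x 0.01337 = 0.001188 mol, which equals the excess n(HNO3).
So n(HNO3) consumed by the sample = 0.01627 - 0.001188 = 0.01508 mol.
n(Mg(OH)2) = 0.01508 / 2 = 0.007539 mol.
mass Mg(OH)2 = 0.007539 x 58.32 = 0.4397 g, so %Mg(OH)2 = 0.4397/0.5680 x 100 = 77.4%.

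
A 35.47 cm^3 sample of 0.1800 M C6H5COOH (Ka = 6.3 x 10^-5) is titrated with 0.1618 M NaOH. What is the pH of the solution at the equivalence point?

n(C6H5COOH) = 0.1800 x 0.03547 = 0.006385 mol; V(NaOH) at equivalence = 0.006385/0.1618 = 0.03946 L.
At equivalence all the acid is converted to C6H5COO-; total volume = 0.03547 + 0.03946 = 0.07493 L, so [C6H5COO-] = 0.006385/0.07493 = 0.08521 M.
Kb = Kw/Ka = 1.0e-14 / 6.3 x 10^-5 = 1.59e-10.
[OH^-] = sqrt(Kb x [C6H5COO-]) = sqrt(1.59e-10 x 0.08521) = 3.68e-6 M.
pOH = 5.43, so pH = 14.00 - 5.43 = 8.57.

8.57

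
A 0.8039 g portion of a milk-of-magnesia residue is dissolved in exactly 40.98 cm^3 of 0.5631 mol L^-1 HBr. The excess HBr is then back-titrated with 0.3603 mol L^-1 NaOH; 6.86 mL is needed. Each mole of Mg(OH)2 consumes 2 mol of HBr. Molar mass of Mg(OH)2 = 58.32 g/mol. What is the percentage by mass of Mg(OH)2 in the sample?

74.7%

Total n(HBr) added = 0.5631 x 0.04098 = 0.02308 mol.
n(NaOH) used = 0.3603 x 0.006860 = 0.002472 mol, which equals the excess n(HBr).
So n(HBr) consumed by the sample = 0.02308 - 0.002472 = 0.02060 mol.
n(Mg(OH)2) = 0.02060 / 2 = 0.01030 mol.
mass Mg(OH)2 = 0.01030 x 58.32 = 0.6008 g, so %Mg(OH)2 = 0.6008/0.8039 x 100 = 74.7%.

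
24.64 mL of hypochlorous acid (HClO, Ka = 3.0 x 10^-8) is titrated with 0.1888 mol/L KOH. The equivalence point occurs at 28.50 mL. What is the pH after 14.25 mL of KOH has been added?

14.25 mL is exactly half the equivalence volume (28.50/2), i.e. the half-equivalence point.
There, n(HA) = n(A^-), so pH = pKa = -log(3.0 x 10^-8) = 7.52.

7.52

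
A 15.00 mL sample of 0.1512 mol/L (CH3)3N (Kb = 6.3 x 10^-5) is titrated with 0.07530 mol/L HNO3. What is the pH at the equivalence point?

5.55

n((CH3)3N) = 0.1512 x 0.01500 = 0.002268 mol; V(HNO3) at equivalence = 0.002268/0.07530 = 0.03012 L.
At equivalence the base is fully converted to (CH3)3NH+; total volume = 0.04512 L, so [(CH3)3NH+] = 0.002268/0.04512 = 0.05027 M.
Ka((CH3)3NH+) = Kw/Kb = 1.0e-14 / 6.3 x 10^-5 = 1.59e-10.
[H^+] = sqrt(Ka x [(CH3)3NH+]) = sqrt(1.59e-10 x 0.05027) = 2.82e-6 M.
pH = -log(2.82e-6) = 5.55.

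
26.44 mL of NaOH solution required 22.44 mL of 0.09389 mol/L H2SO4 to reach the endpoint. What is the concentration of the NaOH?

0.159 M

n(H2SO4) delivered = 0.09389 x 0.02244 = 0.002107 mol.
The reaction is 2 NaOH + 1 H2SO4, so n(NaOH) = 0.002107 x 2/1 = 0.004214 mol.
[NaOH] = 0.004214 mol / 0.02644 L = 0.159 M.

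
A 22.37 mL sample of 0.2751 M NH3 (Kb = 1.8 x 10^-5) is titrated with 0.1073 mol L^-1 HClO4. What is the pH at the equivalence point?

n(NH3) = 0.2751 x 0.02237 = 0.006154 mol; V(HClO4) at equivalence = 0.006154/0.1073 = 0.05735 L.
At equivalence the base is fully converted to NH4+; total volume = 0.07972 L, so [NH4+] = 0.006154/0.07972 = 0.07719 M.
Ka(NH4+) = Kw/Kb = 1.0e-14 / 1.8 x 10^-5 = 5.56e-10.
[H^+] = sqrt(Ka x [NH4+]) = sqrt(5.56e-10 x 0.07719) = 6.55e-6 M.
pH = -log(6.55e-6) = 5.18.

5.18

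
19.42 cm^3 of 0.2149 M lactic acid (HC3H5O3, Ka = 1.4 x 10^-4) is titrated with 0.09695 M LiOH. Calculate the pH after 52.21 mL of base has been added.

12.09

n(acid) = 0.2149 x 0.01942 = 0.004173 mol; n(LiOH) added = 0.09695 x 0.05221 = 0.005062 mol.
Base is in excess by 0.005062 - 0.004173 = 0.0008884 mol in a total volume of 0.07163 L.
[OH^-] = 0.0008884/0.07163 = 0.01240 M, so pOH = 1.91 and pH = 14.00 - 1.91 = 12.09.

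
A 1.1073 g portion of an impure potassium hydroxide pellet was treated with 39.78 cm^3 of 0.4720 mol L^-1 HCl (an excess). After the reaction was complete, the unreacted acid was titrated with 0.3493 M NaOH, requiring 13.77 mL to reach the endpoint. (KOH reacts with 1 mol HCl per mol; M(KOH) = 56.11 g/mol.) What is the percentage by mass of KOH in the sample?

70.8%

Total n(HCl) added = 0.4720 x 0.03978 = 0.01878 mol.
n(NaOH) used = 0.3493 x 0.01377 = 0.004810 mol, which equals the excess n(HCl).
So n(HCl) consumed by the sample = 0.01878 - 0.004810 = 0.01397 mol.
n(KOH) = 0.01397 / 1 = 0.01397 mol.
mass KOH = 0.01397 x 56.11 = 0.7836 g, so %KOH = 0.7836/1.1073 x 100 = 70.8%.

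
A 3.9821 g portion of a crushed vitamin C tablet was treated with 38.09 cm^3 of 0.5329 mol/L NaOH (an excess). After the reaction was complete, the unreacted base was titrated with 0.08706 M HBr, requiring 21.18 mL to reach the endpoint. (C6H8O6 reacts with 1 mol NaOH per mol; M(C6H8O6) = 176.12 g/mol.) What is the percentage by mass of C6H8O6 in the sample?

Total n(NaOH) added = 0.5329 x 0.03809 = 0.02030 mol.
n(HBr) used = 0.08706 x 0.02118 = 0.001844 mol, which equals the excess n(NaOH).
So n(NaOH) consumed by the sample = 0.02030 - 0.001844 = 0.01845 mol.
n(C6H8O6) = 0.01845 / 1 = 0.01845 mol.
mass C6H8O6 = 0.01845 x 176.12 = 3.250 g, so %C6H8O6 = 3.250/3.9821 x 100 = 81.6%.

81.6%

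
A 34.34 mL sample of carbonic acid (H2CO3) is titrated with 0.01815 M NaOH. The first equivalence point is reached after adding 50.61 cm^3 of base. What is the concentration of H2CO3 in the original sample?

0.0267 M

n(NaOH) = 0.01815 x 0.05061 = 0.0009186 mol.
At the first equivalence point, 1 mol OH^- react per mol H2CO3, so n(H2CO3) = 0.0009186 / 1 = 0.0009186 mol.
[H2CO3] = 0.0009186 / 0.03434 L = 0.0267 M.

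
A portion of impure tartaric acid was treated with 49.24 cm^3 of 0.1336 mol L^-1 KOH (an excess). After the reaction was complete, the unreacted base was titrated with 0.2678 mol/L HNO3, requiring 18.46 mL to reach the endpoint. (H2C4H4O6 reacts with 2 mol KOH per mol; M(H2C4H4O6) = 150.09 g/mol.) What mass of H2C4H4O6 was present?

Total n(KOH) added = 0.1336 x 0.04924 = 0.006578 mol.
n(HNO3) used = 0.2678 x 0.01846 = 0.004944 mol, which equals the excess n(KOH).
So n(KOH) consumed by the sample = 0.006578 - 0.004944 = 0.001635 mol.
n(H2C4H4O6) = 0.001635 / 2 = 0.0008174 mol.
mass = 0.0008174 mol x 150.09 g/mol = 0.123 g.

0.123 g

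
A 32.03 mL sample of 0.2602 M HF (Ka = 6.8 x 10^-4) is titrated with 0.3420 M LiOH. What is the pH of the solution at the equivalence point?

8.17

n(HF) = 0.2602 x 0.03203 = 0.008334 mol; V(LiOH) at equivalence = 0.008334/0.3420 = 0.02437 L.
At equivalence all the acid is converted to F-; total volume = 0.03203 + 0.02437 = 0.05640 L, so [F-] = 0.008334/0.05640 = 0.1478 M.
Kb = Kw/Ka = 1.0e-14 / 6.8 x 10^-4 = 1.47e-11.
[OH^-] = sqrt(Kb x [F-]) = sqrt(1.47e-11 x 0.1478) = 1.47e-6 M.
pOH = 5.83, so pH = 14.00 - 5.83 = 8.17.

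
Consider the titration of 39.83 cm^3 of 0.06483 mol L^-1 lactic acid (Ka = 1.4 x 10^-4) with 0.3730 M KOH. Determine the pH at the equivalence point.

n(HC3H5O3) = 0.06483 x 0.03983 = 0.002582 mol; V(KOH) at equivalence = 0.002582/0.3730 = 0.006923 L.
At equivalence all the acid is converted to C3H5O3-; total volume = 0.03983 + 0.006923 = 0.04675 L, so [C3H5O3-] = 0.002582/0.04675 = 0.05523 M.
Kb = Kw/Ka = 1.0e-14 / 1.4 x 10^-4 = 7.14e-11.
[OH^-] = sqrt(Kb x [C3H5O3-]) = sqrt(7.14e-11 x 0.05523) = 1.99e-6 M.
pOH = 5.70, so pH = 14.00 - 5.70 = 8.30.

8.30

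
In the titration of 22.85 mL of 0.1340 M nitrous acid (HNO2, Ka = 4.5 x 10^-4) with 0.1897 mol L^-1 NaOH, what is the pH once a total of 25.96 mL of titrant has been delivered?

n(acid) = 0.1340 x 0.02285 = 0.003062 mol; n(NaOH) added = 0.1897 x 0.02596 = 0.004925 mol.
Base is in excess by 0.004925 - 0.003062 = 0.001863 mol in a total volume of 0.04881 L.
[OH^-] = 0.001863/0.04881 = 0.03816 M, so pOH = 1.42 and pH = 14.00 - 1.42 = 12.58.

12.58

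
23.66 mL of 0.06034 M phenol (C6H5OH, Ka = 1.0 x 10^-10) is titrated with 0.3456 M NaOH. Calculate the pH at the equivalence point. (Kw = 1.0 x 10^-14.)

11.36

n(C6H5OH) = 0.06034 x 0.02366 = 0.001428 mol; V(NaOH) at equivalence = 0.001428/0.3456 = 0.004131 L.
At equivalence all the acid is converted to C6H5O-; total volume = 0.02366 + 0.004131 = 0.02779 L, so [C6H5O-] = 0.001428/0.02779 = 0.05137 M.
Kb = Kw/Ka = 1.0e-14 / 1.0 x 10^-10 = 0.000100.
[OH^-] = sqrt(Kb x [C6H5O-]) = sqrt(0.000100 x 0.05137) = 0.00227 M.
pOH = 2.64, so pH = 14.00 - 2.64 = 11.36.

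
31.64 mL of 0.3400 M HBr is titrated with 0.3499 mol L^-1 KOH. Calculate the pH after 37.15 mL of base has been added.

12.51

n(acid) = 0.3400 x 0.03164 = 0.01076 mol; n(KOH) added = 0.3499 x 0.03715 = 0.01300 mol.
Base is in excess by 0.01300 - 0.01076 = 0.002241 mol in a total volume of 0.06879 L.
[OH^-] = 0.002241/0.06879 = 0.03258 M, so pOH = 1.49 and pH = 14.00 - 1.49 = 12.51.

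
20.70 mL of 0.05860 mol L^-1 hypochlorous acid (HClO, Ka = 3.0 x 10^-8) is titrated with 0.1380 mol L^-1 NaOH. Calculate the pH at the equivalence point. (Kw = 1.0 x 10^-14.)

10.07

n(HClO) = 0.05860 x 0.02070 = 0.001213 mol; V(NaOH) at equivalence = 0.001213/0.1380 = 0.008790 L.
At equivalence all the acid is converted to ClO-; total volume = 0.02070 + 0.008790 = 0.02949 L, so [ClO-] = 0.001213/0.02949 = 0.04113 M.
Kb = Kw/Ka = 1.0e-14 / 3.0 x 10^-8 = 3.33e-7.
[OH^-] = sqrt(Kb x [ClO-]) = sqrt(3.33e-7 x 0.04113) = 0.000117 M.
pOH = 3.93, so pH = 14.00 - 3.93 = 10.07.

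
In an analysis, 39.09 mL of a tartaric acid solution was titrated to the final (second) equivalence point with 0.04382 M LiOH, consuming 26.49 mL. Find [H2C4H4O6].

n(LiOH) = 0.04382 x 0.02649 = 0.001161 mol.
At the final (second) equivalence point, 2 mol OH^- react per mol H2C4H4O6, so n(H2C4H4O6) = 0.001161 / 2 = 0.0005804 mol.
[H2C4H4O6] = 0.0005804 / 0.03909 L = 0.0148 M.

0.0148 M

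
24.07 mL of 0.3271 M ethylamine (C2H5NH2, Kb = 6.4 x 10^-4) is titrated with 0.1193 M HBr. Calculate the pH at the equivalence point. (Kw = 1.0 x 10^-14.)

5.93

n(C2H5NH2) = 0.3271 x 0.02407 = 0.007873 mol; V(HBr) at equivalence = 0.007873/0.1193 = 0.06600 L.
At equivalence the base is fully converted to C2H5NH3+; total volume = 0.09007 L, so [C2H5NH3+] = 0.007873/0.09007 = 0.08742 M.
Ka(C2H5NH3+) = Kw/Kb = 1.0e-14 / 6.4 x 10^-4 = 1.56e-11.
[H^+] = sqrt(Ka x [C2H5NH3+]) = sqrt(1.56e-11 x 0.08742) = 1.17e-6 M.
pH = -log(1.17e-6) = 5.93.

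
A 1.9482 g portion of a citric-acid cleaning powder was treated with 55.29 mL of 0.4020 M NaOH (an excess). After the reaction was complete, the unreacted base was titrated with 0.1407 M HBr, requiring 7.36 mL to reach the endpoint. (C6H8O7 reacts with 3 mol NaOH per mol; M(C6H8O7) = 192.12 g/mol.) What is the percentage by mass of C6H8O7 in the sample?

Total n(NaOH) added = 0.4020 x 0.05529 = 0.02223 mol.
n(HBr) used = 0.1407 x 0.007360 = 0.001036 mol, which equals the excess n(NaOH).
So n(NaOH) consumed by the sample = 0.02223 - 0.001036 = 0.02119 mol.
n(C6H8O7) = 0.02119 / 3 = 0.007064 mol.
mass C6H8O7 = 0.007064 x 192.12 = 1.357 g, so %C6H8O7 = 1.357/1.9482 x 100 = 69.7%.

69.7%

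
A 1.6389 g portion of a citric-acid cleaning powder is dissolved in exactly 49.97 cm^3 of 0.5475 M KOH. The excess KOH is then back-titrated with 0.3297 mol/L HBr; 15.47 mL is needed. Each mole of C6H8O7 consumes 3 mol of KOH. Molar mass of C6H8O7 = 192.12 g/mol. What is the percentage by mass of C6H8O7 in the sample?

87.0%

Total n(KOH) added = 0.5475 x 0.04997 = 0.02736 mol.
n(HBr) used = 0.3297 x 0.01547 = 0.005100 mol, which equals the excess n(KOH).
So n(KOH) consumed by the sample = 0.02736 - 0.005100 = 0.02226 mol.
n(C6H8O7) = 0.02226 / 3 = 0.007419 mol.
mass C6H8O7 = 0.007419 x 192.12 = 1.425 g, so %C6H8O7 = 1.425/1.6389 x 100 = 87.0%.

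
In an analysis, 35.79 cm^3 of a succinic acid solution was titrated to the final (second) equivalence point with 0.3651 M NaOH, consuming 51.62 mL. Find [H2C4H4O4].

0.263 M

n(NaOH) = 0.3651 x 0.05162 = 0.01885 mol.
At the final (second) equivalence point, 2 mol OH^- react per mol H2C4H4O4, so n(H2C4H4O4) = 0.01885 / 2 = 0.009423 mol.
[H2C4H4O4] = 0.009423 / 0.03579 L = 0.263 M.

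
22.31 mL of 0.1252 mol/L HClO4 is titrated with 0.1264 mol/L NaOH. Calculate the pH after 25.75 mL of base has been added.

11.98

n(acid) = 0.1252 x 0.02231 = 0.002793 mol; n(NaOH) added = 0.1264 x 0.02575 = 0.003255 mol.
Base is in excess by 0.003255 - 0.002793 = 0.0004616 mol in a total volume of 0.04806 L.
[OH^-] = 0.0004616/0.04806 = 0.009604 M, so pOH = 2.02 and pH = 14.00 - 2.02 = 11.98.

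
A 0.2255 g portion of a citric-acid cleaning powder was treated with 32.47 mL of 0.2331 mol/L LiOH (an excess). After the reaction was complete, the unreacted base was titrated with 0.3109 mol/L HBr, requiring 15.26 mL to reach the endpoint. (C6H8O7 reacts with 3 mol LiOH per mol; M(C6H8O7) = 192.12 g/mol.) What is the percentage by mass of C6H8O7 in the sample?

Total n(LiOH) added = 0.2331 x 0.03247 = 0.007569 mol.
n(HBr) used = 0.3109 x 0.01526 = 0.004744 mol, which equals the excess n(LiOH).
So n(LiOH) consumed by the sample = 0.007569 - 0.004744 = 0.002824 mol.
n(C6H8O7) = 0.002824 / 3 = 0.0009415 mol.
mass C6H8O7 = 0.0009415 x 192.12 = 0.1809 g, so %C6H8O7 = 0.1809/0.2255 x 100 = 80.2%.

80.2%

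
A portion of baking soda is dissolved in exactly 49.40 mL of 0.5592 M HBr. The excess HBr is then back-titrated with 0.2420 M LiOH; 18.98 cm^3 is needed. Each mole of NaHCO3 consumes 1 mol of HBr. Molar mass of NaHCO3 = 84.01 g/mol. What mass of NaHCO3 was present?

Total n(HBr) added = 0.5592 x 0.04940 = 0.02762 mol.
n(LiOH) used = 0.2420 x 0.01898 = 0.004593 mol, which equals the excess n(HBr).
So n(HBr) consumed by the sample = 0.02762 - 0.004593 = 0.02303 mol.
n(NaHCO3) = 0.02303 / 1 = 0.02303 mol.
mass = 0.02303 mol x 84.01 g/mol = 1.93 g.

1.93 g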